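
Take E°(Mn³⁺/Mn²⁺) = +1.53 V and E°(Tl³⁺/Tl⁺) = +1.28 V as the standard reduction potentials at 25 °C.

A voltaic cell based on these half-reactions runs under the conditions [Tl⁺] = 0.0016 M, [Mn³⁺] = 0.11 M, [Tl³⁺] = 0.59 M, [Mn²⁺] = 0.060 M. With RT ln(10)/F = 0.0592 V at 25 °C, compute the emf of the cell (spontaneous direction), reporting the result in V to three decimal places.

Mn³⁺/Mn²⁺ is the cathode (higher E°), Tl³⁺/Tl⁺ the anode: E°cell = +1.53 − (+1.28) = +0.25 V, n = 2.
Overall: 2 Mn³⁺(aq) + Tl⁺(aq) → 2 Mn²⁺(aq) + Tl³⁺(aq)
Q = [Mn²⁺]^2·[Tl³⁺] / ([Mn³⁺]^2·[Tl⁺]); log Q = 2.040.
E = E° − (0.0592/n) log Q = +0.25 − (0.0592/2)(2.040) = +0.190 V.

+0.190 V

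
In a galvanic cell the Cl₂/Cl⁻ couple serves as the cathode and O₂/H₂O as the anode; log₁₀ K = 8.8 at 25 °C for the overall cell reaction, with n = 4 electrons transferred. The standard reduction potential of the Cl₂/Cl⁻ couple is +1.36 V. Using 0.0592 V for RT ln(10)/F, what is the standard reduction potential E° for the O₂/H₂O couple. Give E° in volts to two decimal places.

E°cell = (0.0592/n)·log K = (0.0592/4)(8.8) = +0.130 V.
Since Cl₂/Cl⁻ is the cathode and O₂/H₂O the anode, E°cell = E°(Cl₂/Cl⁻) − E°(O₂/H₂O).
So E°(O₂/H₂O) = E°(Cl₂/Cl⁻) − E°cell = (+1.36) − (+0.130) = +1.23 V.

+1.23 V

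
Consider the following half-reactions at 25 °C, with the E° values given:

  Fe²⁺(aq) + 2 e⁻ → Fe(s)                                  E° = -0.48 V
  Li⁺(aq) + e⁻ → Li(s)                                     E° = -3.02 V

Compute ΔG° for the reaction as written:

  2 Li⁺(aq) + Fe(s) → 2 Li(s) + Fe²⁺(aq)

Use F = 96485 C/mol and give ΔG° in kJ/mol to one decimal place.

As written, Li⁺/Li is reduced (cathode) and Fe²⁺/Fe is oxidised (anode), so E°cell = (-3.02) − (-0.48) = -2.54 V.
Balancing electrons gives n = 2.
ΔG° = −nFE° = −(2)(96485)(-2.54) = 490,144 J = +490.1 kJ/mol.

+490.1 kJ/mol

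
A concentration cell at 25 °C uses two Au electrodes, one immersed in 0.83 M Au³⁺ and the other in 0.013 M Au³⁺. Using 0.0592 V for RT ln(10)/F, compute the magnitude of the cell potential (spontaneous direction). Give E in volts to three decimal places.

For a concentration cell E°cell = 0. The 0.83 M side is the cathode (reduction is favoured where [Au³⁺] is higher).
With n = 3, E = −(0.0592/3) log([Au³⁺]ₐₙ/[Au³⁺]꜀ₐₜ) = −(0.0592/3) log(0.013/0.83) = −(0.0592/3)(-1.805) = +0.036 V.

+0.036 V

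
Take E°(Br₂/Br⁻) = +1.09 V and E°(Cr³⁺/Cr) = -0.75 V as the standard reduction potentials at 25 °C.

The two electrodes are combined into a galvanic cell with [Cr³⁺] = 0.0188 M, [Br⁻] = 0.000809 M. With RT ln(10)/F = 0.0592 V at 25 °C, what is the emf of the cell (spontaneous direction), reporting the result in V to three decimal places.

Br₂/Br⁻ is the cathode (higher E°), Cr³⁺/Cr the anode: E°cell = +1.09 − (-0.75) = +1.84 V, n = 6.
Overall: 3 Br₂(l) + 2 Cr(s) → 6 Br⁻(aq) + 2 Cr³⁺(aq)
Q = [Br⁻]^6·[Cr³⁺]^2; log Q = -22.004.
E = E° − (0.0592/n) log Q = +1.84 − (0.0592/6)(-22.004) = +2.057 V.

+2.057 V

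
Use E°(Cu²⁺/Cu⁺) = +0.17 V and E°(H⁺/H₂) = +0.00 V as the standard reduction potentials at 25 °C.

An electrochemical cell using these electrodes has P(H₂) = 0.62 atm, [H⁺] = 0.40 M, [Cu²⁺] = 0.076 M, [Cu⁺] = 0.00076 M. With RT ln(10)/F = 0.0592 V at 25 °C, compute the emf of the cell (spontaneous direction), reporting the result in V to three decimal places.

+0.306 V

Cu²⁺/Cu⁺ is the cathode (higher E°), H⁺/H₂ the anode: E°cell = +0.17 − (+0.00) = +0.17 V, n = 2.
Overall: 2 Cu²⁺(aq) + H₂(g) → 2 Cu⁺(aq) + 2 H⁺(aq)
Q = [Cu⁺]^2·[H⁺]^2 / ([Cu²⁺]^2·P(H₂)); log Q = -4.588.
E = E° − (0.0592/n) log Q = +0.17 − (0.0592/2)(-4.588) = +0.306 V.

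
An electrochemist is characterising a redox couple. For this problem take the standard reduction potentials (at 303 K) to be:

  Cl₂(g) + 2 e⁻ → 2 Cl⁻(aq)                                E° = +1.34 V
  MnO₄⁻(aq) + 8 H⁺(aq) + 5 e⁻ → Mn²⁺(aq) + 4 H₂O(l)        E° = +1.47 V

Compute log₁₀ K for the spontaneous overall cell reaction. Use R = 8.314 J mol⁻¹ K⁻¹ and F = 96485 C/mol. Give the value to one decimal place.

Cathode: MnO₄⁻/Mn²⁺; anode: Cl₂/Cl⁻. E°cell = (+1.47) − (+1.34) = +0.13 V, with n = 10.
ΔG° = −nFE° = −RT ln K, so ln K = nFE°/(RT) = (10)(96485)(+0.13) / ((8.314)(303)) = 49.791.
log₁₀ K = 49.791 / ln 10 = 21.6.

21.6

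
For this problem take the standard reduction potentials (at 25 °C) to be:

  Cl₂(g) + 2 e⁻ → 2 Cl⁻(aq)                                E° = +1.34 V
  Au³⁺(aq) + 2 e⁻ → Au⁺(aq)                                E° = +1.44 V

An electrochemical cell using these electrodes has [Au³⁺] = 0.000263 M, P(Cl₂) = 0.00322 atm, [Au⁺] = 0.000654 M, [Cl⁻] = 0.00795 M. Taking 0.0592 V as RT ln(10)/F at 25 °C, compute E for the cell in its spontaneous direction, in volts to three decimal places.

+0.038 V

Au³⁺/Au⁺ is the cathode (higher E°), Cl₂/Cl⁻ the anode: E°cell = +1.44 − (+1.34) = +0.10 V, n = 2.
Overall: Au³⁺(aq) + 2 Cl⁻(aq) → Au⁺(aq) + Cl₂(g)
Q = [Au⁺]·P(Cl₂) / ([Au³⁺]·[Cl⁻]^2); log Q = 2.103.
E = E° − (0.0592/n) log Q = +0.10 − (0.0592/2)(2.103) = +0.038 V.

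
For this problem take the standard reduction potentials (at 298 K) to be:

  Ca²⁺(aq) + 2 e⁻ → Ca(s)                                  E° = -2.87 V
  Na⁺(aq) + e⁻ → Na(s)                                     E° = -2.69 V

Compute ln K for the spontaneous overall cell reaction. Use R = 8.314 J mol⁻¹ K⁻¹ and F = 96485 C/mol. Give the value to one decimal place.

Cathode: Na⁺/Na; anode: Ca²⁺/Ca. E°cell = (-2.69) − (-2.87) = +0.18 V, with n = 2.
ΔG° = −nFE° = −RT ln K, so ln K = nFE°/(RT) = (2)(96485)(+0.18) / ((8.314)(298)) = 14.020.

14.0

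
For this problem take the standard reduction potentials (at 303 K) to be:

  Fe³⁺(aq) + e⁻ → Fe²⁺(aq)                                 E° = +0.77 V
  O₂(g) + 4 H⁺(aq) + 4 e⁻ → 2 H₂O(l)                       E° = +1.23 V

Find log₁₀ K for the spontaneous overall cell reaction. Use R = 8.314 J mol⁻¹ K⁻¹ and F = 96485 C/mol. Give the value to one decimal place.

30.6

Cathode: O₂/H₂O; anode: Fe³⁺/Fe²⁺. E°cell = (+1.23) − (+0.77) = +0.46 V, with n = 4.
ΔG° = −nFE° = −RT ln K, so ln K = nFE°/(RT) = (4)(96485)(+0.46) / ((8.314)(303)) = 70.473.
log₁₀ K = 70.473 / ln 10 = 30.6.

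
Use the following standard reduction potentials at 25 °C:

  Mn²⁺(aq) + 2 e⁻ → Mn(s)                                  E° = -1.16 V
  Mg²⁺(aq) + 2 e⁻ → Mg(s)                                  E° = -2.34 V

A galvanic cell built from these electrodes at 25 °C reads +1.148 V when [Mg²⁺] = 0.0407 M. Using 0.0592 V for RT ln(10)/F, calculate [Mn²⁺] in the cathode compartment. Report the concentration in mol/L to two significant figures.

0.0034 M

Mn²⁺/Mn is the cathode, Mg²⁺/Mg the anode: E°cell = +1.18 V, n = 2.
Overall reaction: Mn²⁺(aq) + Mg(s) → Mn(s) + Mg²⁺(aq); Q = [Mg²⁺]^1/[Mn²⁺]^1.
From E = E° − (0.0592/n) log Q: log Q = (E° − E)·n/0.0592 = (+1.18 − (+1.148))·2/0.0592 = 1.0811.
So 1·log[Mn²⁺] = 1·log(0.0407) − log Q = -1.3904 − (1.0811) = -2.4715; [Mn²⁺] = 10^(-2.4715) ≈ 0.0034 M.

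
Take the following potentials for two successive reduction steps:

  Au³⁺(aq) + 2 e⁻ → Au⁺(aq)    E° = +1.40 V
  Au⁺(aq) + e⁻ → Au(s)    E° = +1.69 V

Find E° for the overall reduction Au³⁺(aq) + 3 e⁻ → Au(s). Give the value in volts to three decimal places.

Since ΔG° = −nFE° is additive over sequential reductions, n₃E°₃ = n₁E°₁ + n₂E°₂.
E°₃ = (2×+1.40 + 1×+1.69) / 3 = (+4.490) / 3 = +1.497 V.

+1.497 V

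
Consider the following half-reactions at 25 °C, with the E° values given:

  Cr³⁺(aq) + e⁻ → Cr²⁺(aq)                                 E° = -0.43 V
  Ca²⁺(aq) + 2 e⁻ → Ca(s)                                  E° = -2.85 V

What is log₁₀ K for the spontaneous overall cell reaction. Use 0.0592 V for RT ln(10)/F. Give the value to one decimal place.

81.8

Cathode: Cr³⁺/Cr²⁺; anode: Ca²⁺/Ca. E°cell = +2.42 V, n = 2.
log K = nE°cell / 0.0592 = (2)(+2.42) / 0.0592 = 81.8.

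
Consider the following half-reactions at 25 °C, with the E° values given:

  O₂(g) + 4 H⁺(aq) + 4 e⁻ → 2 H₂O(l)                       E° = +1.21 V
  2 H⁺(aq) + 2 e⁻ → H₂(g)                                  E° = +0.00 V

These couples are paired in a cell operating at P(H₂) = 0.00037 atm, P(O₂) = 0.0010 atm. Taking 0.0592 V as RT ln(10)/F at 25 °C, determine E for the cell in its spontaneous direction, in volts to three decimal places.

O₂/H₂O is the cathode (higher E°), H⁺/H₂ the anode: E°cell = +1.21 − (+0.00) = +1.21 V, n = 4.
Overall: O₂(g) + 2 H₂(g) → 2 H₂O(l)
Q = 1 / (P(O₂)·P(H₂)^2); log Q = 9.864.
E = E° − (0.0592/n) log Q = +1.21 − (0.0592/4)(9.864) = +1.064 V.

+1.064 V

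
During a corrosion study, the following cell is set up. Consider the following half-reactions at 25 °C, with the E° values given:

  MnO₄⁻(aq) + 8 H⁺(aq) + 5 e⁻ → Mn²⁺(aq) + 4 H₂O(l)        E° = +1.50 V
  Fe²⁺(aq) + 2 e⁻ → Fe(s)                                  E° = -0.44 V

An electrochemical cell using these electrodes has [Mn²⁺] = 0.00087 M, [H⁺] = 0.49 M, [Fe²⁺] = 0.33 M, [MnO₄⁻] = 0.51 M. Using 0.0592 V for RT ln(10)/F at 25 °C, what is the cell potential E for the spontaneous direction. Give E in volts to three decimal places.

+1.958 V

MnO₄⁻/Mn²⁺ is the cathode (higher E°), Fe²⁺/Fe the anode: E°cell = +1.50 − (-0.44) = +1.94 V, n = 10.
Overall: 2 MnO₄⁻(aq) + 16 H⁺(aq) + 5 Fe(s) → 2 Mn²⁺(aq) + 8 H₂O(l) + 5 Fe²⁺(aq)
Q = [Mn²⁺]^2·[Fe²⁺]^5 / ([MnO₄⁻]^2·[H⁺]^16); log Q = -2.987.
E = E° − (0.0592/n) log Q = +1.94 − (0.0592/10)(-2.987) = +1.958 V.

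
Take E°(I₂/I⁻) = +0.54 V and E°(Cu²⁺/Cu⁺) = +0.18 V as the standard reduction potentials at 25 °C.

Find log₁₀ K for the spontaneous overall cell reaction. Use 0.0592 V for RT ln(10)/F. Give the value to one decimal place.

Cathode: I₂/I⁻; anode: Cu²⁺/Cu⁺. E°cell = +0.36 V, n = 2.
log K = nE°cell / 0.0592 = (2)(+0.36) / 0.0592 = 12.2.

12.2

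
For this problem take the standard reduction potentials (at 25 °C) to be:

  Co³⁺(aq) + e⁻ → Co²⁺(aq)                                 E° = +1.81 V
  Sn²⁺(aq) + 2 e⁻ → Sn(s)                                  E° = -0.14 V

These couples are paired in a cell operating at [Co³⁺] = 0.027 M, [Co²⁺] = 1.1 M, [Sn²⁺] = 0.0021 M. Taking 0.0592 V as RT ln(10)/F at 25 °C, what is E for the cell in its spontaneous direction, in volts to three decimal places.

Co³⁺/Co²⁺ is the cathode (higher E°), Sn²⁺/Sn the anode: E°cell = +1.81 − (-0.14) = +1.95 V, n = 2.
Overall: 2 Co³⁺(aq) + Sn(s) → 2 Co²⁺(aq) + Sn²⁺(aq)
Q = [Co²⁺]^2·[Sn²⁺] / ([Co³⁺]^2); log Q = 0.542.
E = E° − (0.0592/n) log Q = +1.95 − (0.0592/2)(0.542) = +1.934 V.

+1.934 V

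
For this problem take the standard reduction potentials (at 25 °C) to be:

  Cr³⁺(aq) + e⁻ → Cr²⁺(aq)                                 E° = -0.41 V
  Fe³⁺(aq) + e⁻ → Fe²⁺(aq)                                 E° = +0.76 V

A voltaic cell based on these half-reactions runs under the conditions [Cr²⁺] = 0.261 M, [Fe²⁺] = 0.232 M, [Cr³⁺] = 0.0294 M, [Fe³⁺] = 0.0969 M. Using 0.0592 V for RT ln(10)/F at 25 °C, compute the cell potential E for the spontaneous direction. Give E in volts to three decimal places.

Fe³⁺/Fe²⁺ is the cathode (higher E°), Cr³⁺/Cr²⁺ the anode: E°cell = +0.76 − (-0.41) = +1.17 V, n = 1.
Overall: Fe³⁺(aq) + Cr²⁺(aq) → Fe²⁺(aq) + Cr³⁺(aq)
Q = [Fe²⁺]·[Cr³⁺] / ([Fe³⁺]·[Cr²⁺]); log Q = -0.569.
E = E° − (0.0592/n) log Q = +1.17 − (0.0592/1)(-0.569) = +1.204 V.

+1.204 V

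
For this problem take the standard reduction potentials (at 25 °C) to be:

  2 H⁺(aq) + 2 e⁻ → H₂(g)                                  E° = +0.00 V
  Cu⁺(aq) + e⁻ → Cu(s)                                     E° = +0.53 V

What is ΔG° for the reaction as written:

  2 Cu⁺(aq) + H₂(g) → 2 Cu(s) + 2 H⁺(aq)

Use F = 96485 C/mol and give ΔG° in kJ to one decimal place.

-102.3 kJ

As written, Cu⁺/Cu is reduced (cathode) and H⁺/H₂ is oxidised (anode), so E°cell = (+0.53) − (+0.00) = +0.53 V.
Balancing electrons gives n = 2.
ΔG° = −nFE° = −(2)(96485)(+0.53) = -102,274 J = -102.3 kJ.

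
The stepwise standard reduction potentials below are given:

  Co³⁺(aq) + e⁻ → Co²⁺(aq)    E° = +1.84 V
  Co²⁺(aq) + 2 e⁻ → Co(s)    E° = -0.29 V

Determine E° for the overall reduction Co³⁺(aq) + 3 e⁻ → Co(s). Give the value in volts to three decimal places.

Adding the free-energy changes (−nFE°) of the two steps gives −n₃FE°₃ = −n₁FE°₁ − n₂FE°₂.
E°₃ = (1×+1.84 + 2×-0.29) / 3 = (+1.260) / 3 = +0.420 V.
Simply averaging or adding the two E° values would be wrong; the electron-weighted sum is required.

+0.420 V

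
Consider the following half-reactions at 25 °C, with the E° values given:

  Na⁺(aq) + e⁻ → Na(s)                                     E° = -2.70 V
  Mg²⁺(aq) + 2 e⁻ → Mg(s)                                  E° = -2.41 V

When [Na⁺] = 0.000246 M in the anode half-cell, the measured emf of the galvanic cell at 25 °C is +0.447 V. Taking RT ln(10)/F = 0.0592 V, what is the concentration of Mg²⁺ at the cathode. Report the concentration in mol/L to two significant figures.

0.012 M

Mg²⁺/Mg is the cathode, Na⁺/Na the anode: E°cell = +0.29 V, n = 2.
Overall reaction: Mg²⁺(aq) + 2 Na(s) → Mg(s) + 2 Na⁺(aq); Q = [Na⁺]^2/[Mg²⁺]^1.
From E = E° − (0.0592/n) log Q: log Q = (E° − E)·n/0.0592 = (+0.29 − (+0.447))·2/0.0592 = -5.3041.
So 1·log[Mg²⁺] = 2·log(0.000246) − log Q = -7.2181 − (-5.3041) = -1.9140; [Mg²⁺] = 10^(-1.9140) ≈ 0.012 M.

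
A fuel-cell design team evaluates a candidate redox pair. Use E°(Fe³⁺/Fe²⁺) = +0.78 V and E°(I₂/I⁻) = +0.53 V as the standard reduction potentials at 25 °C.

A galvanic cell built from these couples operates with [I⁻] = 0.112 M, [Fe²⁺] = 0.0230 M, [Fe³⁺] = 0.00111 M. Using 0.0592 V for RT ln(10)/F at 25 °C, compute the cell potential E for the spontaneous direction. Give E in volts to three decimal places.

Fe³⁺/Fe²⁺ is the cathode (higher E°), I₂/I⁻ the anode: E°cell = +0.78 − (+0.53) = +0.25 V, n = 2.
Overall: 2 Fe³⁺(aq) + 2 I⁻(aq) → 2 Fe²⁺(aq) + I₂(s)
Q = [Fe²⁺]^2 / ([Fe³⁺]^2·[I⁻]^2); log Q = 4.534.
E = E° − (0.0592/n) log Q = +0.25 − (0.0592/2)(4.534) = +0.116 V.

+0.116 V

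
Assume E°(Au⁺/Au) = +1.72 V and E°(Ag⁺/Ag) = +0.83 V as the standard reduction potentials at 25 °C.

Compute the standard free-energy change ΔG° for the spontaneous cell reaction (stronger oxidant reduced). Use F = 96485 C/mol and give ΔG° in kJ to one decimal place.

-85.9 kJ

Au⁺/Au (E° = +1.72 V) is the cathode; Ag⁺/Ag (E° = +0.83 V) is the anode, so E°cell = +0.89 V.
Balancing electrons gives n = 1 (lcm of 1 and 1).
ΔG° = −nFE° = −(1)(96485)(+0.89) = -85,872 J = -85.9 kJ.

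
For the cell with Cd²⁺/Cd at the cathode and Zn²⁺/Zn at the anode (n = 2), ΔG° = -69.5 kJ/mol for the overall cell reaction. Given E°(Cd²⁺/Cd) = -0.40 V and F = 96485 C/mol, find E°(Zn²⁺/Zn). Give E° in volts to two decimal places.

-0.76 V

E°cell = −ΔG°/(nF) = −(-69.5×10³)/((2)(96485)) = +0.360 V.
Since Cd²⁺/Cd is the cathode and Zn²⁺/Zn the anode, E°cell = E°(Cd²⁺/Cd) − E°(Zn²⁺/Zn).
So E°(Zn²⁺/Zn) = E°(Cd²⁺/Cd) − E°cell = (-0.40) − (+0.360) = -0.76 V.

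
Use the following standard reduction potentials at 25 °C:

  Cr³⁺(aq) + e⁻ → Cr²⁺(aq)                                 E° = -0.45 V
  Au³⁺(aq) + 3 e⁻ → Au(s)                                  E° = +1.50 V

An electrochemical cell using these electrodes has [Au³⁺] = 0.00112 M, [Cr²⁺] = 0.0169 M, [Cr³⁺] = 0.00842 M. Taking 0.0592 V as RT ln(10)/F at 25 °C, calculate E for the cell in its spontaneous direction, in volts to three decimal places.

+1.910 V

Au³⁺/Au is the cathode (higher E°), Cr³⁺/Cr²⁺ the anode: E°cell = +1.50 − (-0.45) = +1.95 V, n = 3.
Overall: Au³⁺(aq) + 3 Cr²⁺(aq) → Au(s) + 3 Cr³⁺(aq)
Q = [Cr³⁺]^3 / ([Au³⁺]·[Cr²⁺]^3); log Q = 2.043.
E = E° − (0.0592/n) log Q = +1.95 − (0.0592/3)(2.043) = +1.910 V.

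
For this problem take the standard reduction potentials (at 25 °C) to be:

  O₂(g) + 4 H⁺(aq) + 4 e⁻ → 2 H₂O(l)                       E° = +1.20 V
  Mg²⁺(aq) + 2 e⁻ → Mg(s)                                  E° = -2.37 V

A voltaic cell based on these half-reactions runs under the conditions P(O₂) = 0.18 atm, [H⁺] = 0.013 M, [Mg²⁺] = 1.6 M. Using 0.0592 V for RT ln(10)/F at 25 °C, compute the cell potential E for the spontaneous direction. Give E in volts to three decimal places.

O₂/H₂O is the cathode (higher E°), Mg²⁺/Mg the anode: E°cell = +1.20 − (-2.37) = +3.57 V, n = 4.
Overall: O₂(g) + 4 H⁺(aq) + 2 Mg(s) → 2 H₂O(l) + 2 Mg²⁺(aq)
Q = [Mg²⁺]^2 / (P(O₂)·[H⁺]^4); log Q = 8.697.
E = E° − (0.0592/n) log Q = +3.57 − (0.0592/4)(8.697) = +3.441 V.

+3.441 V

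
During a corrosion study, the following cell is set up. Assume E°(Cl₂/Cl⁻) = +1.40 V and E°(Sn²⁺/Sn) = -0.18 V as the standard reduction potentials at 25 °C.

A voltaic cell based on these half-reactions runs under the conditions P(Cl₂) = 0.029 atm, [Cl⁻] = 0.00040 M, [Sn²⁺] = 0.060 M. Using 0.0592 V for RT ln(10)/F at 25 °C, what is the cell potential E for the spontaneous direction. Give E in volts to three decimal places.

+1.772 V

Cl₂/Cl⁻ is the cathode (higher E°), Sn²⁺/Sn the anode: E°cell = +1.40 − (-0.18) = +1.58 V, n = 2.
Overall: Cl₂(g) + Sn(s) → 2 Cl⁻(aq) + Sn²⁺(aq)
Q = [Cl⁻]^2·[Sn²⁺] / (P(Cl₂)); log Q = -6.480.
E = E° − (0.0592/n) log Q = +1.58 − (0.0592/2)(-6.480) = +1.772 V.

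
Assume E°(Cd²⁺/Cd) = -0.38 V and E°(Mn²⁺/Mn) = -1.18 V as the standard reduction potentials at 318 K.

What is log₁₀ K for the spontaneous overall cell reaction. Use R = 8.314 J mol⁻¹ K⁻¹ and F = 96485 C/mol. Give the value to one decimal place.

25.4

Cathode: Cd²⁺/Cd; anode: Mn²⁺/Mn. E°cell = (-0.38) − (-1.18) = +0.80 V, with n = 2.
ΔG° = −nFE° = −RT ln K, so ln K = nFE°/(RT) = (2)(96485)(+0.80) / ((8.314)(318)) = 58.391.
log₁₀ K = 58.391 / ln 10 = 25.4.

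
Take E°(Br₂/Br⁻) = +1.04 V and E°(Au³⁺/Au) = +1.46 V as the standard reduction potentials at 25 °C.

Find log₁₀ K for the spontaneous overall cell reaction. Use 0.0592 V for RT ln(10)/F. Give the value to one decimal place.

42.6

Cathode: Au³⁺/Au; anode: Br₂/Br⁻. E°cell = +0.42 V, n = 6.
log K = nE°cell / 0.0592 = (6)(+0.42) / 0.0592 = 42.6.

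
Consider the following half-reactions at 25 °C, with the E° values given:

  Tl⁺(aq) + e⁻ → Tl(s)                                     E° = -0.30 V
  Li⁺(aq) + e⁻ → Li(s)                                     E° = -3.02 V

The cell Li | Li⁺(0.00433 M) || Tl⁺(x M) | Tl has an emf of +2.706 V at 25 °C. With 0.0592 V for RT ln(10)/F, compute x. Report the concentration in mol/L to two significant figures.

Tl⁺/Tl is the cathode, Li⁺/Li the anode: E°cell = +2.72 V, n = 1.
Overall reaction: Tl⁺(aq) + Li(s) → Tl(s) + Li⁺(aq); Q = [Li⁺]^1/[Tl⁺]^1.
From E = E° − (0.0592/n) log Q: log Q = (E° − E)·n/0.0592 = (+2.72 − (+2.706))·1/0.0592 = 0.2365.
So 1·log[Tl⁺] = 1·log(0.00433) − log Q = -2.3635 − (0.2365) = -2.6000; [Tl⁺] = 10^(-2.6000) ≈ 0.0025 M.

0.0025 M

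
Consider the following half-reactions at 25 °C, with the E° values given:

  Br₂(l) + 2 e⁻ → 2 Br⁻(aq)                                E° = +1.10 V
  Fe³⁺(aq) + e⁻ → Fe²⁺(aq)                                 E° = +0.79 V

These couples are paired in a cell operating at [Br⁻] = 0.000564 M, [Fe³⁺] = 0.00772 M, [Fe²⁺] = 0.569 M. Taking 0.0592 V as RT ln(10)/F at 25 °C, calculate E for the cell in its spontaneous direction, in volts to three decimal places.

+0.613 V

Br₂/Br⁻ is the cathode (higher E°), Fe³⁺/Fe²⁺ the anode: E°cell = +1.10 − (+0.79) = +0.31 V, n = 2.
Overall: Br₂(l) + 2 Fe²⁺(aq) → 2 Br⁻(aq) + 2 Fe³⁺(aq)
Q = [Br⁻]^2·[Fe³⁺]^2 / ([Fe²⁺]^2); log Q = -10.232.
E = E° − (0.0592/n) log Q = +0.31 − (0.0592/2)(-10.232) = +0.613 V.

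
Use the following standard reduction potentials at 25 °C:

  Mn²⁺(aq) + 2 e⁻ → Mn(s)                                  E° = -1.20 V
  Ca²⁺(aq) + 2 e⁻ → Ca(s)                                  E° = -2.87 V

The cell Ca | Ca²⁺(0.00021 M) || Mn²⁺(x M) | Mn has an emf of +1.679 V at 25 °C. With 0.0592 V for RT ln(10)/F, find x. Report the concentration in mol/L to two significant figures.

Mn²⁺/Mn is the cathode, Ca²⁺/Ca the anode: E°cell = +1.67 V, n = 2.
Overall reaction: Mn²⁺(aq) + Ca(s) → Mn(s) + Ca²⁺(aq); Q = [Ca²⁺]^1/[Mn²⁺]^1.
From E = E° − (0.0592/n) log Q: log Q = (E° − E)·n/0.0592 = (+1.67 − (+1.679))·2/0.0592 = -0.3041.
So 1·log[Mn²⁺] = 1·log(0.00021) − log Q = -3.6778 − (-0.3041) = -3.3737; [Mn²⁺] = 10^(-3.3737) ≈ 0.00042 M.

0.00042 M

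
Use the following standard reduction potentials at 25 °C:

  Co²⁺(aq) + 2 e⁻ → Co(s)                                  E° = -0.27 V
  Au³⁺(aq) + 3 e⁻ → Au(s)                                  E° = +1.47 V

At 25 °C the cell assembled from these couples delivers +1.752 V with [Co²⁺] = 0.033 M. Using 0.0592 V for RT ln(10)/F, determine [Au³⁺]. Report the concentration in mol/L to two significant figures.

Au³⁺/Au is the cathode, Co²⁺/Co the anode: E°cell = +1.74 V, n = 6.
Overall reaction: 2 Au³⁺(aq) + 3 Co(s) → 2 Au(s) + 3 Co²⁺(aq); Q = [Co²⁺]^3/[Au³⁺]^2.
From E = E° − (0.0592/n) log Q: log Q = (E° − E)·n/0.0592 = (+1.74 − (+1.752))·6/0.0592 = -1.2162.
So 2·log[Au³⁺] = 3·log(0.033) − log Q = -4.4445 − (-1.2162) = -3.2283; log[Au³⁺] = -3.2283 / 2 = -1.6141; [Au³⁺] = 10^(-1.6141) ≈ 0.024 M.

0.024 M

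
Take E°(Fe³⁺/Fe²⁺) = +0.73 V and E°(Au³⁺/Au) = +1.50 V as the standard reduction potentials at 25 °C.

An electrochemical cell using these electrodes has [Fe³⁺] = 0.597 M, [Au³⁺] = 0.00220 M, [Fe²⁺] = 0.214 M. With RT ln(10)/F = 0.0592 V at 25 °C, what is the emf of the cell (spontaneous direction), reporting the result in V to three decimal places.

+0.691 V

Au³⁺/Au is the cathode (higher E°), Fe³⁺/Fe²⁺ the anode: E°cell = +1.50 − (+0.73) = +0.77 V, n = 3.
Overall: Au³⁺(aq) + 3 Fe²⁺(aq) → Au(s) + 3 Fe³⁺(aq)
Q = [Fe³⁺]^3 / ([Au³⁺]·[Fe²⁺]^3); log Q = 3.994.
E = E° − (0.0592/n) log Q = +0.77 − (0.0592/3)(3.994) = +0.691 V.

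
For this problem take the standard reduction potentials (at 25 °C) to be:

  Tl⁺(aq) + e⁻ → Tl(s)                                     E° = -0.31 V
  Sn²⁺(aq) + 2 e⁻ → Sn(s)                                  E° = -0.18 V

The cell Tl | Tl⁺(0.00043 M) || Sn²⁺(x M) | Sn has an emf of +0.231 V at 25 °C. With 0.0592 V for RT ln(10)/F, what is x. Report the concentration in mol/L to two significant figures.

Sn²⁺/Sn is the cathode, Tl⁺/Tl the anode: E°cell = +0.13 V, n = 2.
Overall reaction: Sn²⁺(aq) + 2 Tl(s) → Sn(s) + 2 Tl⁺(aq); Q = [Tl⁺]^2/[Sn²⁺]^1.
From E = E° − (0.0592/n) log Q: log Q = (E° − E)·n/0.0592 = (+0.13 − (+0.231))·2/0.0592 = -3.4122.
So 1·log[Sn²⁺] = 2·log(0.00043) − log Q = -6.7331 − (-3.4122) = -3.3209; [Sn²⁺] = 10^(-3.3209) ≈ 0.00048 M.

0.00048 M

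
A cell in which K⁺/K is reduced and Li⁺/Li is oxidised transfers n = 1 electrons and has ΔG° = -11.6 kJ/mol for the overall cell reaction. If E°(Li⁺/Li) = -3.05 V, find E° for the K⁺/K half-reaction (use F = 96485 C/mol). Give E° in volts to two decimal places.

-2.93 V

E°cell = −ΔG°/(nF) = −(-11.6×10³)/((1)(96485)) = +0.120 V.
Since K⁺/K is the cathode and Li⁺/Li the anode, E°cell = E°(K⁺/K) − E°(Li⁺/Li).
So E°(K⁺/K) = E°cell + E°(Li⁺/Li) = +0.120 + (-3.05) = -2.93 V.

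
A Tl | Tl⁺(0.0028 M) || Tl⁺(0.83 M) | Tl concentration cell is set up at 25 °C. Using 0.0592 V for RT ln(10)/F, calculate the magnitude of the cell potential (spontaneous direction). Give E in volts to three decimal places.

+0.146 V

For a concentration cell E°cell = 0. The 0.83 M side is the cathode (reduction is favoured where [Tl⁺] is higher).
With n = 1, E = −(0.0592/1) log([Tl⁺]ₐₙ/[Tl⁺]꜀ₐₜ) = −(0.0592/1) log(0.0028/0.83) = −(0.0592/1)(-2.472) = +0.146 V.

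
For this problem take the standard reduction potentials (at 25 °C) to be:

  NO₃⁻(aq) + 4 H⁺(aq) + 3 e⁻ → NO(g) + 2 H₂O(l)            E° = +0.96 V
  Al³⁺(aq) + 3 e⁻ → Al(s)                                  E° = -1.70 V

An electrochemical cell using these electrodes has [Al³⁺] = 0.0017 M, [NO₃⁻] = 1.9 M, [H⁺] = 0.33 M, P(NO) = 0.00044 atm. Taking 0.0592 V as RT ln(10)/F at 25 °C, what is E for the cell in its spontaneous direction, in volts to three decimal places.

+2.748 V

NO₃⁻/NO is the cathode (higher E°), Al³⁺/Al the anode: E°cell = +0.96 − (-1.70) = +2.66 V, n = 3.
Overall: NO₃⁻(aq) + 4 H⁺(aq) + Al(s) → NO(g) + 2 H₂O(l) + Al³⁺(aq)
Q = P(NO)·[Al³⁺] / ([NO₃⁻]·[H⁺]^4); log Q = -4.479.
E = E° − (0.0592/n) log Q = +2.66 − (0.0592/3)(-4.479) = +2.748 V.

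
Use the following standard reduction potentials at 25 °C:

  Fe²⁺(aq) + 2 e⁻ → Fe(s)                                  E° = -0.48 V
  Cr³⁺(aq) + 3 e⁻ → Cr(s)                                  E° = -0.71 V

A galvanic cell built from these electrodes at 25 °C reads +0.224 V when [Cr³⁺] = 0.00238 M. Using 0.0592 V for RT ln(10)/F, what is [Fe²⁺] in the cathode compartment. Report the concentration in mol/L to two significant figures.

0.011 M

Fe²⁺/Fe is the cathode, Cr³⁺/Cr the anode: E°cell = +0.23 V, n = 6.
Overall reaction: 3 Fe²⁺(aq) + 2 Cr(s) → 3 Fe(s) + 2 Cr³⁺(aq); Q = [Cr³⁺]^2/[Fe²⁺]^3.
From E = E° − (0.0592/n) log Q: log Q = (E° − E)·n/0.0592 = (+0.23 − (+0.224))·6/0.0592 = 0.6081.
So 3·log[Fe²⁺] = 2·log(0.00238) − log Q = -5.2468 − (0.6081) = -5.8549; log[Fe²⁺] = -5.8549 / 3 = -1.9516; [Fe²⁺] = 10^(-1.9516) ≈ 0.011 M.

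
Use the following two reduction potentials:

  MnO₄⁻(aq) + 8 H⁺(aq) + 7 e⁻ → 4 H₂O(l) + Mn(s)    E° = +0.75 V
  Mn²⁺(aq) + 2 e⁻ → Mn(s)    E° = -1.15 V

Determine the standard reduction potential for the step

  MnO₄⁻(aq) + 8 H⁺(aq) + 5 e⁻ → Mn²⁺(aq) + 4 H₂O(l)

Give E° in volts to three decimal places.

Sequential free energies add, so n₃E°₃ = n₁E°₁ + n₂E°₂.
With n₃ = 7, and the known step contributing 2×(-1.15) V, the unknown satisfies 5·E° = 7×(+0.75) − 2×(-1.15) = +7.550.
E° = +7.550 / 5 = +1.510 V.

+1.510 V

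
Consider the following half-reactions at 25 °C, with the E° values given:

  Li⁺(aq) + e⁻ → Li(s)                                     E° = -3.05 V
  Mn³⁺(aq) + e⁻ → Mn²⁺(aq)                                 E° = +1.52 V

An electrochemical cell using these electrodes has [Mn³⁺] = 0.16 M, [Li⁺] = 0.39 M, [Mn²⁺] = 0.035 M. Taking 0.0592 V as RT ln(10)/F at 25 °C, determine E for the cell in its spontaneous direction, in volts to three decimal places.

Mn³⁺/Mn²⁺ is the cathode (higher E°), Li⁺/Li the anode: E°cell = +1.52 − (-3.05) = +4.57 V, n = 1.
Overall: Mn³⁺(aq) + Li(s) → Mn²⁺(aq) + Li⁺(aq)
Q = [Mn²⁺]·[Li⁺] / ([Mn³⁺]); log Q = -1.069.
E = E° − (0.0592/n) log Q = +4.57 − (0.0592/1)(-1.069) = +4.633 V.

+4.633 V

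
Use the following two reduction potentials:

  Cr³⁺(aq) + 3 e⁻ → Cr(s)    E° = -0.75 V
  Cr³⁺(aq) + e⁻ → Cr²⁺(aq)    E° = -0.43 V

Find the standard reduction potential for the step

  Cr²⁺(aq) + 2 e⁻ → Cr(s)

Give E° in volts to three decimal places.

Sequential free energies add, so n₃E°₃ = n₁E°₁ + n₂E°₂.
With n₃ = 3, and the known step contributing 1×(-0.43) V, the unknown satisfies 2·E° = 3×(-0.75) − 1×(-0.43) = -1.820.
E° = -1.820 / 2 = -0.910 V.

-0.910 V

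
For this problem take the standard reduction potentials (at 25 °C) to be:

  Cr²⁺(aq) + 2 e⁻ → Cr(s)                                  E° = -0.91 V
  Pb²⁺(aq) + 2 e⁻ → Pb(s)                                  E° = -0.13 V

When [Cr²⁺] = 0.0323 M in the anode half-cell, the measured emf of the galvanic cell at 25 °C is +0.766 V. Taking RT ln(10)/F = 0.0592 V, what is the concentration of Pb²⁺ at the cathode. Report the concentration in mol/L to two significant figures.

Pb²⁺/Pb is the cathode, Cr²⁺/Cr the anode: E°cell = +0.78 V, n = 2.
Overall reaction: Pb²⁺(aq) + Cr(s) → Pb(s) + Cr²⁺(aq); Q = [Cr²⁺]^1/[Pb²⁺]^1.
From E = E° − (0.0592/n) log Q: log Q = (E° − E)·n/0.0592 = (+0.78 − (+0.766))·2/0.0592 = 0.4730.
So 1·log[Pb²⁺] = 1·log(0.0323) − log Q = -1.4908 − (0.4730) = -1.9638; [Pb²⁺] = 10^(-1.9638) ≈ 0.011 M.

0.011 M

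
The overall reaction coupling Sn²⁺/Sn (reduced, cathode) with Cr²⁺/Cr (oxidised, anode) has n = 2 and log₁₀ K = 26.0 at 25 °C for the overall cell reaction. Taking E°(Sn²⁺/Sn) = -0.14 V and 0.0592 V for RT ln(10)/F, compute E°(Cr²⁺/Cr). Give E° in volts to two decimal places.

E°cell = (0.0592/n)·log K = (0.0592/2)(26.0) = +0.770 V.
Since Sn²⁺/Sn is the cathode and Cr²⁺/Cr the anode, E°cell = E°(Sn²⁺/Sn) − E°(Cr²⁺/Cr).
So E°(Cr²⁺/Cr) = E°(Sn²⁺/Sn) − E°cell = (-0.14) − (+0.770) = -0.91 V.

-0.91 V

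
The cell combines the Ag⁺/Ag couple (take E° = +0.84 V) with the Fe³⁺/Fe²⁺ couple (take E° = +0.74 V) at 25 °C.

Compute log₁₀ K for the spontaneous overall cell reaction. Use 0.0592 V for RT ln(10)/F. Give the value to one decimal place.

Cathode: Ag⁺/Ag; anode: Fe³⁺/Fe²⁺. E°cell = +0.10 V, n = 1.
log K = nE°cell / 0.0592 = (1)(+0.10) / 0.0592 = 1.7.

1.7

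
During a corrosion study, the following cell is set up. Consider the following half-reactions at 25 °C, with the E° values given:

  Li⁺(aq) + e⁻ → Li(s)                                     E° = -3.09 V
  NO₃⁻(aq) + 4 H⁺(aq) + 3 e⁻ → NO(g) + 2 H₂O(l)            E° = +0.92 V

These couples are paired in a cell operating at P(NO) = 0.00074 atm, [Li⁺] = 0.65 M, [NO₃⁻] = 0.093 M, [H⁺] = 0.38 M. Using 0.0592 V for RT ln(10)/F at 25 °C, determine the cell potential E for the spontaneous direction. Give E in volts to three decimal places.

+4.029 V

NO₃⁻/NO is the cathode (higher E°), Li⁺/Li the anode: E°cell = +0.92 − (-3.09) = +4.01 V, n = 3.
Overall: NO₃⁻(aq) + 4 H⁺(aq) + 3 Li(s) → NO(g) + 2 H₂O(l) + 3 Li⁺(aq)
Q = P(NO)·[Li⁺]^3 / ([NO₃⁻]·[H⁺]^4); log Q = -0.980.
E = E° − (0.0592/n) log Q = +4.01 − (0.0592/3)(-0.980) = +4.029 V.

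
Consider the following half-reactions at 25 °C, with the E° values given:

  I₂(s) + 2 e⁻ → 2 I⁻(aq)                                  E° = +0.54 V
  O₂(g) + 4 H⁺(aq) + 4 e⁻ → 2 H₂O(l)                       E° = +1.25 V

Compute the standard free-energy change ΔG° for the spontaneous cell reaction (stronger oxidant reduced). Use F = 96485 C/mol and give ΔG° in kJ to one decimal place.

O₂/H₂O (E° = +1.25 V) is the cathode; I₂/I⁻ (E° = +0.54 V) is the anode, so E°cell = +0.71 V.
Balancing electrons gives n = 4 (lcm of 4 and 2).
ΔG° = −nFE° = −(4)(96485)(+0.71) = -274,017 J = -274.0 kJ.

-274.0 kJ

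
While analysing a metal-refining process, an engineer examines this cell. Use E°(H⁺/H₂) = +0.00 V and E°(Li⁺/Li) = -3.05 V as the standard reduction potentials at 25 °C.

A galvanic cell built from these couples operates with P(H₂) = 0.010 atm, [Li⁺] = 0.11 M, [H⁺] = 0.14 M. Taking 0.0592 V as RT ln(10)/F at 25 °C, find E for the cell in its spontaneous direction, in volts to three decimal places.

+3.115 V

H⁺/H₂ is the cathode (higher E°), Li⁺/Li the anode: E°cell = +0.00 − (-3.05) = +3.05 V, n = 2.
Overall: 2 H⁺(aq) + 2 Li(s) → H₂(g) + 2 Li⁺(aq)
Q = P(H₂)·[Li⁺]^2 / ([H⁺]^2); log Q = -2.209.
E = E° − (0.0592/n) log Q = +3.05 − (0.0592/2)(-2.209) = +3.115 V.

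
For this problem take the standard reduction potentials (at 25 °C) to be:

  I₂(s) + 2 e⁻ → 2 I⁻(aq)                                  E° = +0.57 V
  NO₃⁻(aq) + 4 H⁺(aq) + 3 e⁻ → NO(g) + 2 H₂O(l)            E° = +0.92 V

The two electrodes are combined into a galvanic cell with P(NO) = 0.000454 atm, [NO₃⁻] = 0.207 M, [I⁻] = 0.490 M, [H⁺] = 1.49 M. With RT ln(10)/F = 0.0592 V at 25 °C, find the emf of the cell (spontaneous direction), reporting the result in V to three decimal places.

+0.398 V

NO₃⁻/NO is the cathode (higher E°), I₂/I⁻ the anode: E°cell = +0.92 − (+0.57) = +0.35 V, n = 6.
Overall: 2 NO₃⁻(aq) + 8 H⁺(aq) + 6 I⁻(aq) → 2 NO(g) + 4 H₂O(l) + 3 I₂(s)
Q = P(NO)^2 / ([NO₃⁻]^2·[H⁺]^8·[I⁻]^6); log Q = -4.844.
E = E° − (0.0592/n) log Q = +0.35 − (0.0592/6)(-4.844) = +0.398 V.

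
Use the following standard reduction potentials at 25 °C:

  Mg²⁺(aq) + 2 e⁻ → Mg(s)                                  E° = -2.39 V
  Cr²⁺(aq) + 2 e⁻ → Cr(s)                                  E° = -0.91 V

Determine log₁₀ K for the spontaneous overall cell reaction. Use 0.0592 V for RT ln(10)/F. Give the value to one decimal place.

Cathode: Cr²⁺/Cr; anode: Mg²⁺/Mg. E°cell = +1.48 V, n = 2.
log K = nE°cell / 0.0592 = (2)(+1.48) / 0.0592 = 50.0.

50.0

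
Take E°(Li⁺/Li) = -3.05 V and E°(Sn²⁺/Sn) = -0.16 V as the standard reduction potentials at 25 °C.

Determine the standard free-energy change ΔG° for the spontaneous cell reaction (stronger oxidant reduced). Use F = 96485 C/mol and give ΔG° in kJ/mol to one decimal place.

-557.7 kJ/mol

Sn²⁺/Sn (E° = -0.16 V) is the cathode; Li⁺/Li (E° = -3.05 V) is the anode, so E°cell = +2.89 V.
Balancing electrons gives n = 2 (lcm of 2 and 1).
ΔG° = −nFE° = −(2)(96485)(+2.89) = -557,683 J = -557.7 kJ/mol.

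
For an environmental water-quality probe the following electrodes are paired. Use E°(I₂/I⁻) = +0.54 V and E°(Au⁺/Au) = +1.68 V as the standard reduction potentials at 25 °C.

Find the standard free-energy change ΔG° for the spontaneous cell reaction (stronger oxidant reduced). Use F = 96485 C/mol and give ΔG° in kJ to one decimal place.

Au⁺/Au (E° = +1.68 V) is the cathode; I₂/I⁻ (E° = +0.54 V) is the anode, so E°cell = +1.14 V.
Balancing electrons gives n = 2 (lcm of 1 and 2).
ΔG° = −nFE° = −(2)(96485)(+1.14) = -219,986 J = -220.0 kJ.

-220.0 kJ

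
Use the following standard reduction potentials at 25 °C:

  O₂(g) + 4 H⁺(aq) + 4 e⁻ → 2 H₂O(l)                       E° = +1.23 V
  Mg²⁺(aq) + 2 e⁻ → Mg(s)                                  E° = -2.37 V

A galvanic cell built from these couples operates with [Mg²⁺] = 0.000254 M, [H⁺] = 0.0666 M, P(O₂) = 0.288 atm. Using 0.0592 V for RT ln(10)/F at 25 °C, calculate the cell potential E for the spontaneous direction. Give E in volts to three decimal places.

+3.629 V

O₂/H₂O is the cathode (higher E°), Mg²⁺/Mg the anode: E°cell = +1.23 − (-2.37) = +3.60 V, n = 4.
Overall: O₂(g) + 4 H⁺(aq) + 2 Mg(s) → 2 H₂O(l) + 2 Mg²⁺(aq)
Q = [Mg²⁺]^2 / (P(O₂)·[H⁺]^4); log Q = -1.944.
E = E° − (0.0592/n) log Q = +3.60 − (0.0592/4)(-1.944) = +3.629 V.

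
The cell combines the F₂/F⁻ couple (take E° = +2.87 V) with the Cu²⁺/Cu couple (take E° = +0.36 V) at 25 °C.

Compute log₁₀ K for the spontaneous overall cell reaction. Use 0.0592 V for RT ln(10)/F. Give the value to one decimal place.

Cathode: F₂/F⁻; anode: Cu²⁺/Cu. E°cell = +2.51 V, n = 2.
log K = nE°cell / 0.0592 = (2)(+2.51) / 0.0592 = 84.8.

84.8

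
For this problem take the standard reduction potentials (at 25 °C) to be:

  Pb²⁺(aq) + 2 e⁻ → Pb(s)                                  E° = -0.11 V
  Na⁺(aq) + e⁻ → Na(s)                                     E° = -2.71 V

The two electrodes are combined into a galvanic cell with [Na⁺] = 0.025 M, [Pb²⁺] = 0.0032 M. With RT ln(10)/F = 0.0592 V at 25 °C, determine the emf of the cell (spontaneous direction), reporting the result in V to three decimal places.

Pb²⁺/Pb is the cathode (higher E°), Na⁺/Na the anode: E°cell = -0.11 − (-2.71) = +2.60 V, n = 2.
Overall: Pb²⁺(aq) + 2 Na(s) → Pb(s) + 2 Na⁺(aq)
Q = [Na⁺]^2 / ([Pb²⁺]); log Q = -0.709.
E = E° − (0.0592/n) log Q = +2.60 − (0.0592/2)(-0.709) = +2.621 V.

+2.621 V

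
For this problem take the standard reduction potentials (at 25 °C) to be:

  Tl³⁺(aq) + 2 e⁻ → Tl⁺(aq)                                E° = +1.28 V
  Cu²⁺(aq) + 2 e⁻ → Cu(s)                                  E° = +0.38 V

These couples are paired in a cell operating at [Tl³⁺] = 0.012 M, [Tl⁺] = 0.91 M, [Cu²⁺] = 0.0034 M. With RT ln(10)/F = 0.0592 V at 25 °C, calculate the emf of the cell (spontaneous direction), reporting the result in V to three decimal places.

Tl³⁺/Tl⁺ is the cathode (higher E°), Cu²⁺/Cu the anode: E°cell = +1.28 − (+0.38) = +0.90 V, n = 2.
Overall: Tl³⁺(aq) + Cu(s) → Tl⁺(aq) + Cu²⁺(aq)
Q = [Tl⁺]·[Cu²⁺] / ([Tl³⁺]); log Q = -0.589.
E = E° − (0.0592/n) log Q = +0.90 − (0.0592/2)(-0.589) = +0.917 V.

+0.917 V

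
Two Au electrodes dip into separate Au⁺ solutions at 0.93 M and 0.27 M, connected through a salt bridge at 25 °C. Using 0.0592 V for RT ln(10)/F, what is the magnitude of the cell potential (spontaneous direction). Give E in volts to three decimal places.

For a concentration cell E°cell = 0. The 0.93 M side is the cathode (reduction is favoured where [Au⁺] is higher).
With n = 1, E = −(0.0592/1) log([Au⁺]ₐₙ/[Au⁺]꜀ₐₜ) = −(0.0592/1) log(0.27/0.93) = −(0.0592/1)(-0.537) = +0.032 V.

+0.032 V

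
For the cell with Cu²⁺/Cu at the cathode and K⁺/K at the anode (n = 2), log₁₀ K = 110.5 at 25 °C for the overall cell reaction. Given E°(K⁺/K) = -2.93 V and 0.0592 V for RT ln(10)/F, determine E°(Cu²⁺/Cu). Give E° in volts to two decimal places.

+0.34 V

E°cell = (0.0592/n)·log K = (0.0592/2)(110.5) = +3.271 V.
Since Cu²⁺/Cu is the cathode and K⁺/K the anode, E°cell = E°(Cu²⁺/Cu) − E°(K⁺/K).
So E°(Cu²⁺/Cu) = E°cell + E°(K⁺/K) = +3.271 + (-2.93) = +0.34 V.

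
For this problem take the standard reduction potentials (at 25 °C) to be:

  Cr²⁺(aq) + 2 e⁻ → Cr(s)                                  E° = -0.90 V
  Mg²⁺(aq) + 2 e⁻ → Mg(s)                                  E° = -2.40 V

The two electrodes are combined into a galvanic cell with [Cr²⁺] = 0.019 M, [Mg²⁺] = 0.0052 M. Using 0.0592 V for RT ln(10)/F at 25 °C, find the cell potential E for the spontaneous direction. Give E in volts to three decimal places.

+1.517 V

Cr²⁺/Cr is the cathode (higher E°), Mg²⁺/Mg the anode: E°cell = -0.90 − (-2.40) = +1.50 V, n = 2.
Overall: Cr²⁺(aq) + Mg(s) → Cr(s) + Mg²⁺(aq)
Q = [Mg²⁺] / ([Cr²⁺]); log Q = -0.563.
E = E° − (0.0592/n) log Q = +1.50 − (0.0592/2)(-0.563) = +1.517 V.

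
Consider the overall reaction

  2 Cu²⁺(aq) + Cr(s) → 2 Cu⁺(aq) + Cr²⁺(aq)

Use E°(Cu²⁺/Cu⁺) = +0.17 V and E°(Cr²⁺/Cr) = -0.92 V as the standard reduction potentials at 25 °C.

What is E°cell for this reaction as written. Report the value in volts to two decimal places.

+1.09 V

The Cu²⁺/Cu⁺ couple has the higher reduction potential, so it is the cathode; Cr²⁺/Cr is oxidised at the anode.
E°cell = E°(cathode) − E°(anode) = (+0.17) − (-0.92) = +1.09 V.
Since E°cell > 0, the reaction is spontaneous under standard conditions.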